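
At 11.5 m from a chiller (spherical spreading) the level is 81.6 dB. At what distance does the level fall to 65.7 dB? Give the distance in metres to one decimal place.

For a point source L₁ − L₂ = 20·log₁₀(r₂/r₁), so r₂ = r₁·10^((L₁−L₂)/20).
r₂ = 11.5·10^((81.6−65.7)/20) = 11.5·10^(15.9/20) = 71.73 m.

71.7 m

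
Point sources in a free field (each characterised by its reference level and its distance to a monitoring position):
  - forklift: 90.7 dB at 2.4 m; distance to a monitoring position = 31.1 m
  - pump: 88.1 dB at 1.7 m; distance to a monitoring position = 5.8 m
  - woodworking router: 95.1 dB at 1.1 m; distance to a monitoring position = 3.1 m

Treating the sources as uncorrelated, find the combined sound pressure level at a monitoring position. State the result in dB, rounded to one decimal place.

86.7 dB

First find each source's level at the receiver (point-source: −20·log₁₀(r/r_ref)), then combine on an intensity basis.
forklift: 90.7 − 20·log₁₀(31.1/2.4) = 90.7 − 22.25 = 68.45 dB.
pump: 88.1 − 20·log₁₀(5.8/1.7) = 88.1 − 10.66 = 77.44 dB.
woodworking router: 95.1 − 20·log₁₀(3.1/1.1) = 95.1 − 9.00 = 86.10 dB.
Σ 10^(L/10) = 4.699e+08 → L_total = 10·log₁₀(4.699e+08) = 86.72 dB.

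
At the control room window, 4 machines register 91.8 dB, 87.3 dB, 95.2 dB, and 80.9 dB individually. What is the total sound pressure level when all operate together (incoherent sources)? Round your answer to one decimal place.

97.4 dB

Incoherent sources combine by intensity addition: L_total = 10·log₁₀(Σ 10^(L_i/10)).
Σ 10^(L/10) = 10^(91.8/10) + 10^(87.3/10) + 10^(95.2/10) + 10^(80.9/10) = 5.485e+09.
L_total = 10·log₁₀(5.485e+09) = 97.39 dB.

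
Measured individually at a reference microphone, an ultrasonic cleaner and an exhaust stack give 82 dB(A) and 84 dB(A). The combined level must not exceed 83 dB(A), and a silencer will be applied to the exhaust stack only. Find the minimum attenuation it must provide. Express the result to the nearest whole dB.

8 dB

Fixed contribution from the other source: Σ 10^(L/10) = 10^(82/10) = 1.585e+08 (82.00 dB(A)).
The limit corresponds to 10^(83/10) = 1.995e+08; subtracting the fixed part leaves 4.104e+07 for the exhaust stack, i.e. 76.13 dB(A).
Required insertion loss = 84 − 76.13 = 7.87 dB.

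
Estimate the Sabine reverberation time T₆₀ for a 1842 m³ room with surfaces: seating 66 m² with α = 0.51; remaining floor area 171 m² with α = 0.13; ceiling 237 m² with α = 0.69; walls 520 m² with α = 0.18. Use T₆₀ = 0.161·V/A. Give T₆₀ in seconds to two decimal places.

0.95 s

Total absorption A = 66·0.51 + 171·0.13 + 237·0.69 + 520·0.18 = 313.02 m² sabins.
T₆₀ = 0.161·V/A = 0.161·1842/313.02 = 0.947 s.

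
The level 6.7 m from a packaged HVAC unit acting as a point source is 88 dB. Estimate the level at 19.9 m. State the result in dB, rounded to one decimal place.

78.5 dB

For a point source, L₂ = L₁ − 20·log₁₀(r₂/r₁).
L₂ = 88 − 20·log₁₀(19.9/6.7) = 88 − 9.456 = 78.54 dB.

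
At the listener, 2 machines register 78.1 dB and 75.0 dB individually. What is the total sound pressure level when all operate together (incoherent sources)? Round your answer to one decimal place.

79.8 dB

Incoherent sources combine by intensity addition: L_total = 10·log₁₀(Σ 10^(L_i/10)).
Σ 10^(L/10) = 10^(78.1/10) + 10^(75.0/10) = 9.619e+07.
L_total = 10·log₁₀(9.619e+07) = 79.83 dB.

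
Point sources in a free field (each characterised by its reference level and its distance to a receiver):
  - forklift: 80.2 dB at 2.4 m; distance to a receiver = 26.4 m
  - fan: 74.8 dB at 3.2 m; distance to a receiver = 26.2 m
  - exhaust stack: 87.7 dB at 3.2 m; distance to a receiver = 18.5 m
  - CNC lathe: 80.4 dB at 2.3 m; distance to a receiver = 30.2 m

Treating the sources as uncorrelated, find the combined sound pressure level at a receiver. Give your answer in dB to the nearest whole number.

73 dB

Apply inverse-square spreading to bring every level to the receiver, then sum 10^(L/10).
forklift: 80.2 − 20·log₁₀(26.4/2.4) = 80.2 − 20.83 = 59.37 dB.
fan: 74.8 − 20·log₁₀(26.2/3.2) = 74.8 − 18.26 = 56.54 dB.
exhaust stack: 87.7 − 20·log₁₀(18.5/3.2) = 87.7 − 15.24 = 72.46 dB.
CNC lathe: 80.4 − 20·log₁₀(30.2/2.3) = 80.4 − 22.37 = 58.03 dB.
Σ 10^(L/10) = 1.957e+07 → L_total = 10·log₁₀(1.957e+07) = 72.92 dB.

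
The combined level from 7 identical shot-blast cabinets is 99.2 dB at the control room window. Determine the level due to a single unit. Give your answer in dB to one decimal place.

Dividing the total intensity by 7 lowers the level by 10·log₁₀ 7 = 8.451 dB: L₁ = 99.2 − 8.451.

90.7 dB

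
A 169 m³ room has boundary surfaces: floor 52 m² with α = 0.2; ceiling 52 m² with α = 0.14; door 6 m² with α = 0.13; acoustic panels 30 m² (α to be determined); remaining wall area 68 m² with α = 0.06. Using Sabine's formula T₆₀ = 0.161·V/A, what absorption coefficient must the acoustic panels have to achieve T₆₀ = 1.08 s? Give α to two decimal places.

0.09

A = 0.161·V/T₆₀ = 0.161·169/1.08 = 25.19 m² sabins.
Absorption from the other surfaces = 52·0.2 + 52·0.14 + 6·0.13 + 68·0.06 = 22.54 m², so the acoustic panels must supply 2.65 m² over 30 m².
α = 2.65/30 = 0.088.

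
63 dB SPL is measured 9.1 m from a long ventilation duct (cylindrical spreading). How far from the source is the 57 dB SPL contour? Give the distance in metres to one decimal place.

36.2 m

For a line source L₁ − L₂ = 10·log₁₀(r₂/r₁), so r₂ = r₁·10^((L₁−L₂)/10).
r₂ = 9.1·10^((63−57)/10) = 9.1·10^(6.0/10) = 36.23 m.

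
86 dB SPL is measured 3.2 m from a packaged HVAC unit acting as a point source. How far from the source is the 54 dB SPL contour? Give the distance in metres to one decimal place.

127.4 m

The 32.0 dB drop corresponds to a distance ratio of 10^(32.0/20) for a point source.
r₂ = 3.2·10^((86−54)/20) = 3.2·10^(32.0/20) = 127.39 m.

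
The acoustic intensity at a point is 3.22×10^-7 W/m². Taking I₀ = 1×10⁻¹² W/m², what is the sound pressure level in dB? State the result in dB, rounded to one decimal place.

I/I₀ = 3.22×10^-7/10⁻¹² = 3.22×10^5, and L = 10·log₁₀(I/I₀).
L = 10·(0.5079 + 5) = 55.08 dB.

55.1 dB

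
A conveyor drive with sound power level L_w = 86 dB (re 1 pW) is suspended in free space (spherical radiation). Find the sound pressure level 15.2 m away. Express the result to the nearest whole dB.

Free-field spherical radiation: L_p = L_w − 10·log₁₀(4π·r²), r = 15.2 m.
4π·r² = 2903 m², 10·log₁₀ of that is 34.629 dB.
L_p = 86 − 34.629 = 51.37 dB.

51 dB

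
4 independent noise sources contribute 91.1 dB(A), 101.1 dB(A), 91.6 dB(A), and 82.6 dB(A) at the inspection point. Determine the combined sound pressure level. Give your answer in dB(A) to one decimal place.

For uncorrelated sources the intensities add, so convert each level to linear form, sum, and take 10·log₁₀ of the total.
Σ 10^(L/10) = 10^(91.1/10) + 10^(101.1/10) + 10^(91.6/10) + 10^(82.6/10) = 1.580e+10.
L_total = 10·log₁₀(1.580e+10) = 101.99 dB(A).

102.0 dB(A)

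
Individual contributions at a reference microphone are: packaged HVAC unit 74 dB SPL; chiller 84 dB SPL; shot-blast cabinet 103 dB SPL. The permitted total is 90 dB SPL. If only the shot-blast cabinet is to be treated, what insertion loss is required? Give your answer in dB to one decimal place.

14.4 dB

Everything except the shot-blast cabinet sums to 10^(74/10) + 10^(84/10) = 2.763e+08 in linear terms, 84.41 dB SPL.
To meet 90 dB SPL overall, the treated shot-blast cabinet may contribute at most 10^(90/10) − 2.763e+08 = 7.237e+08, i.e. 88.60 dB SPL.
So the shot-blast cabinet must be reduced from 103 to 88.60 dB SPL: IL = 14.40 dB.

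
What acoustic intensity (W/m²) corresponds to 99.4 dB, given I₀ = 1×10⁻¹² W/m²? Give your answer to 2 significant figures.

I = I₀·10^(L/10) = 10⁻¹² × 10^(99.4/10) = 10^(-2.060).

0.0087 W/m²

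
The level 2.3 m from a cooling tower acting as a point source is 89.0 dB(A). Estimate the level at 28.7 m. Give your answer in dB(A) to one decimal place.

67.1 dB(A)

Point-source attenuation: ΔL = 20·log₁₀(r₂/r₁) = 20·log₁₀(28.7/2.3) = 21.923 dB.
L₂ = 89.0 − 20·log₁₀(28.7/2.3) = 89.0 − 21.923 = 67.08 dB(A).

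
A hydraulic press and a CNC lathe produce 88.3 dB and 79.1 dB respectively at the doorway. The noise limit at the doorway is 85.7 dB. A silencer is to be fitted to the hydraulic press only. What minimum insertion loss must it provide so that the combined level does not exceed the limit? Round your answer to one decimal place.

Fixed contribution from the other source: Σ 10^(L/10) = 10^(79.1/10) = 8.128e+07 (79.10 dB).
The limit corresponds to 10^(85.7/10) = 3.715e+08; subtracting the fixed part leaves 2.903e+08 for the hydraulic press, i.e. 84.63 dB.
Required insertion loss = 88.3 − 84.63 = 3.67 dB.

3.7 dB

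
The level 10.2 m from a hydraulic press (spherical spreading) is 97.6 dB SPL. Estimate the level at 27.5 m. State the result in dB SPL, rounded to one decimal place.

89.0 dB SPL

Spherical spreading from a point source gives a 20·log₁₀(r₂/r₁) drop.
L₂ = 97.6 − 20·log₁₀(27.5/10.2) = 97.6 − 8.615 = 88.99 dB SPL.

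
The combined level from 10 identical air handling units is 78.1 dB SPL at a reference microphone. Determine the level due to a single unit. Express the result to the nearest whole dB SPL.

For N identical incoherent sources L_total = L₁ + 10·log₁₀ N, so L₁ = 78.1 − 10·log₁₀(10) = 78.1 − 10.000.

68 dB SPL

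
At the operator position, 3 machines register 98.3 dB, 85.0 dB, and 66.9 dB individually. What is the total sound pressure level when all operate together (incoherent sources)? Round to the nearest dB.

For uncorrelated sources the intensities add, so convert each level to linear form, sum, and take 10·log₁₀ of the total.
Σ 10^(L/10) = 10^(98.3/10) + 10^(85.0/10) + 10^(66.9/10) = 7.082e+09.
L_total = 10·log₁₀(7.082e+09) = 98.50 dB.

99 dB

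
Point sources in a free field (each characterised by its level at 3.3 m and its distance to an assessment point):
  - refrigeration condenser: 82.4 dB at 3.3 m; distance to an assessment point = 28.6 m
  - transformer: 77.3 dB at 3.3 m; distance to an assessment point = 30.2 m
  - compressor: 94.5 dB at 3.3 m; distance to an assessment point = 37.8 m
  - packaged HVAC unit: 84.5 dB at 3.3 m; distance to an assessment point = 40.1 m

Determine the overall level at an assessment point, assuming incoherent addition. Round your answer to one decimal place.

First find each source's level at the receiver (point-source: −20·log₁₀(r/r_ref)), then combine on an intensity basis.
refrigeration condenser: 82.4 − 20·log₁₀(28.6/3.3) = 82.4 − 18.76 = 63.64 dB.
transformer: 77.3 − 20·log₁₀(30.2/3.3) = 77.3 − 19.23 = 58.07 dB.
compressor: 94.5 − 20·log₁₀(37.8/3.3) = 94.5 − 21.18 = 73.32 dB.
packaged HVAC unit: 84.5 − 20·log₁₀(40.1/3.3) = 84.5 − 21.69 = 62.81 dB.
Σ 10^(L/10) = 2.634e+07 → L_total = 10·log₁₀(2.634e+07) = 74.21 dB.

74.2 dB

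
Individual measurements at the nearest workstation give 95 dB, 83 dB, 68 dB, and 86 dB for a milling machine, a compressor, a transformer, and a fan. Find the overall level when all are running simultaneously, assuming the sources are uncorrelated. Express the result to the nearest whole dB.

96 dB

For uncorrelated sources the intensities add, so convert each level to linear form, sum, and take 10·log₁₀ of the total.
Σ 10^(L/10) = 10^(95/10) + 10^(83/10) + 10^(68/10) + 10^(86/10) = 3.766e+09.
L_total = 10·log₁₀(3.766e+09) = 95.76 dB.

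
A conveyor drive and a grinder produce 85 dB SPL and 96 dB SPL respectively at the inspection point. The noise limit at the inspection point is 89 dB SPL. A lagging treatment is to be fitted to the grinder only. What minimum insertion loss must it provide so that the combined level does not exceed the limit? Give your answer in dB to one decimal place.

Everything except the grinder sums to 10^(85/10) = 3.162e+08 in linear terms, 85.00 dB SPL.
The limit corresponds to 10^(89/10) = 7.943e+08; subtracting the fixed part leaves 4.781e+08 for the grinder, i.e. 86.80 dB SPL.
Required insertion loss = 96 − 86.80 = 9.20 dB.

9.2 dB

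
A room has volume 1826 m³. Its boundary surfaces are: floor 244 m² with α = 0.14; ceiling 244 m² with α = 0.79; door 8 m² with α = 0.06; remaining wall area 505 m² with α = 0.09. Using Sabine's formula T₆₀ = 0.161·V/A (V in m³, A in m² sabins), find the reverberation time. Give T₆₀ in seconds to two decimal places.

1.08 s

Total absorption A = 244·0.14 + 244·0.79 + 8·0.06 + 505·0.09 = 272.85 m² sabins.
T₆₀ = 0.161 × 1826 / 272.85 = 1.077 s.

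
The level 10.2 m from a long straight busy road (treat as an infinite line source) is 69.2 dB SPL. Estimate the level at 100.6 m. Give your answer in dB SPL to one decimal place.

For a line source, L₂ = L₁ − 10·log₁₀(r₂/r₁).
L₂ = 69.2 − 10·log₁₀(100.6/10.2) = 69.2 − 9.940 = 59.26 dB SPL.

59.3 dB SPL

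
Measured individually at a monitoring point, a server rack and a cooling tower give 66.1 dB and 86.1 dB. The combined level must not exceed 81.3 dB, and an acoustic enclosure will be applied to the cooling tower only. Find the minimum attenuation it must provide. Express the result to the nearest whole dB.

The untreated sources together contribute 10^(66.1/10) = 4.074e+06, i.e. 66.10 dB.
The limit corresponds to 10^(81.3/10) = 1.349e+08; subtracting the fixed part leaves 1.308e+08 for the cooling tower, i.e. 81.17 dB.
So the cooling tower must be reduced from 86.1 to 81.17 dB: IL = 4.93 dB.

5 dB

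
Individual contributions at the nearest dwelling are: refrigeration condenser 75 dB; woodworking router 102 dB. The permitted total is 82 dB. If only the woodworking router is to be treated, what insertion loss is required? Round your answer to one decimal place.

Everything except the woodworking router sums to 10^(75/10) = 3.162e+07 in linear terms, 75.00 dB.
To meet 82 dB overall, the treated woodworking router may contribute at most 10^(82/10) − 3.162e+07 = 1.269e+08, i.e. 81.03 dB.
So the woodworking router must be reduced from 102 to 81.03 dB: IL = 20.97 dB.

21.0 dB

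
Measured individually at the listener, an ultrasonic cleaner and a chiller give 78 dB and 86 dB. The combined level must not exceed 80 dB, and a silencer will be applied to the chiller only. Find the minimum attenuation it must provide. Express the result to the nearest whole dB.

10 dB

The untreated sources together contribute 10^(78/10) = 6.310e+07, i.e. 78.00 dB.
The limit corresponds to 10^(80/10) = 1.000e+08; subtracting the fixed part leaves 3.690e+07 for the chiller, i.e. 75.67 dB.
Required insertion loss = 86 − 75.67 = 10.33 dB.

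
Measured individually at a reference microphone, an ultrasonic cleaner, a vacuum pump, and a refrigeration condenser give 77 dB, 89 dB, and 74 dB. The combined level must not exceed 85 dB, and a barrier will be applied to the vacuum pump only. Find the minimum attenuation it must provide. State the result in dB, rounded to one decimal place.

5.2 dB

The untreated sources together contribute 10^(77/10) + 10^(74/10) = 7.524e+07, i.e. 78.76 dB.
To meet 85 dB overall, the treated vacuum pump may contribute at most 10^(85/10) − 7.524e+07 = 2.410e+08, i.e. 83.82 dB.
So the vacuum pump must be reduced from 89 to 83.82 dB: IL = 5.18 dB.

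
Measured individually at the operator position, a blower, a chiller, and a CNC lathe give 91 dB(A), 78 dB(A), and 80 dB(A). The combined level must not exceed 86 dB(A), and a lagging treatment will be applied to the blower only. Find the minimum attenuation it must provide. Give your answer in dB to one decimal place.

7.3 dB

Everything except the blower sums to 10^(78/10) + 10^(80/10) = 1.631e+08 in linear terms, 82.12 dB(A).
To meet 86 dB(A) overall, the treated blower may contribute at most 10^(86/10) − 1.631e+08 = 2.350e+08, i.e. 83.71 dB(A).
Required insertion loss = 91 − 83.71 = 7.29 dB.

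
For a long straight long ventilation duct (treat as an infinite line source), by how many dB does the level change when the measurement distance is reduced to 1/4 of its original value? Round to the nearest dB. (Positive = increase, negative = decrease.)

+6 dB

Line-source spreading: ΔL = −10·log₁₀(r₂/r₁).
ΔL = −10·log₁₀(0.25) = +6.02 dB.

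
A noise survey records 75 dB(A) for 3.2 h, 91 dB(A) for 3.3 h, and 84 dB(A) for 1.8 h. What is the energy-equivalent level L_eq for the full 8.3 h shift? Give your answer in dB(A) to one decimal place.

Weight each interval's intensity by its duration and average over T = 8.3 h:
Σ tᵢ·10^(Lᵢ/10) = 3.2·10^(75/10) + 3.3·10^(91/10) + 1.8·10^(84/10) = 4.708e+09.
L_eq = 10·log₁₀(4.708e+09/8.3) = 87.54 dB(A).

87.5 dB(A)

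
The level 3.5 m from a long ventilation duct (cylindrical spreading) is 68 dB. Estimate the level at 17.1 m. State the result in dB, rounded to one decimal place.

Line-source attenuation: ΔL = 10·log₁₀(r₂/r₁) = 10·log₁₀(17.1/3.5) = 6.889 dB.
L₂ = 68 − 10·log₁₀(17.1/3.5) = 68 − 6.889 = 61.11 dB.

61.1 dB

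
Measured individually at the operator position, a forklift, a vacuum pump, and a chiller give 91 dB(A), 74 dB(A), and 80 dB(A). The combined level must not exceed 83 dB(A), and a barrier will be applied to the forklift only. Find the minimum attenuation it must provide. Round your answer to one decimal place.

12.3 dB

The untreated sources together contribute 10^(74/10) + 10^(80/10) = 1.251e+08, i.e. 80.97 dB(A).
To meet 83 dB(A) overall, the treated forklift may contribute at most 10^(83/10) − 1.251e+08 = 7.441e+07, i.e. 78.72 dB(A).
Required insertion loss = 91 − 78.72 = 12.28 dB.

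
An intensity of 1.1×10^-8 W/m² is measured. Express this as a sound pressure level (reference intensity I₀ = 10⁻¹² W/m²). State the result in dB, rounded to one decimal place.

Dividing by I₀ shifts the exponent by 12: I/I₀ = 1.1×10^4.
L = 10·(0.0414 + 4) = 40.41 dB.

40.4 dB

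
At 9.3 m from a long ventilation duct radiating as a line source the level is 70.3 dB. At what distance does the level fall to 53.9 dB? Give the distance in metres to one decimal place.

For a line source L₁ − L₂ = 10·log₁₀(r₂/r₁), so r₂ = r₁·10^((L₁−L₂)/10).
r₂ = 9.3·10^((70.3−53.9)/10) = 9.3·10^(16.4/10) = 405.96 m.

406.0 m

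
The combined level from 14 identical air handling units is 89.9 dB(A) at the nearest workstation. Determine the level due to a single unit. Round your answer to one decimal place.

For N identical incoherent sources L_total = L₁ + 10·log₁₀ N, so L₁ = 89.9 − 10·log₁₀(14) = 89.9 − 11.461.

78.4 dB(A)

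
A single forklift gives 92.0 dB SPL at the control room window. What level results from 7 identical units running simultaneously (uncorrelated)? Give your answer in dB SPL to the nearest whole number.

L_total = L₁ + 10·log₁₀ N for N identical incoherent sources.
L_total = 92.0 + 10·log₁₀(7) = 92.0 + 8.451 = 100.45 dB SPL.

100 dB SPL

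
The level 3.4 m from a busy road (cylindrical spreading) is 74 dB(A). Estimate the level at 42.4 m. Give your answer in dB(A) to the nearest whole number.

63 dB(A)

For a line source, L₂ = L₁ − 10·log₁₀(r₂/r₁).
L₂ = 74 − 10·log₁₀(42.4/3.4) = 74 − 10.959 = 63.04 dB(A).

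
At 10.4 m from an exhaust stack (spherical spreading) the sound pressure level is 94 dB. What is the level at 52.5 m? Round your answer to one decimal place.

Spherical spreading from a point source gives a 20·log₁₀(r₂/r₁) drop.
L₂ = 94 − 20·log₁₀(52.5/10.4) = 94 − 14.063 = 79.94 dB.

79.9 dB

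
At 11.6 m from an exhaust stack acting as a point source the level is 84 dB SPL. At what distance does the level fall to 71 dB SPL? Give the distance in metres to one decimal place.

51.8 m

The 13.0 dB drop corresponds to a distance ratio of 10^(13.0/20) for a point source.
r₂ = 11.6·10^((84−71)/20) = 11.6·10^(13.0/20) = 51.82 m.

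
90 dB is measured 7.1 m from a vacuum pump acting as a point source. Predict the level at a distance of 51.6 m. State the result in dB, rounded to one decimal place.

72.8 dB

Spherical spreading from a point source gives a 20·log₁₀(r₂/r₁) drop.
L₂ = 90 − 20·log₁₀(51.6/7.1) = 90 − 17.228 = 72.77 dB.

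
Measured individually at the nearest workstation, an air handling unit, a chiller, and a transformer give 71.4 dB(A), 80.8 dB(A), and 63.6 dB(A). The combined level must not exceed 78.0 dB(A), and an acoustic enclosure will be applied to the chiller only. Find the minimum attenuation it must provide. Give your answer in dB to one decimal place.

4.1 dB

The untreated sources together contribute 10^(71.4/10) + 10^(63.6/10) = 1.609e+07, i.e. 72.07 dB(A).
The limit corresponds to 10^(78.0/10) = 6.310e+07; subtracting the fixed part leaves 4.700e+07 for the chiller, i.e. 76.72 dB(A).
Required insertion loss = 80.8 − 76.72 = 4.08 dB.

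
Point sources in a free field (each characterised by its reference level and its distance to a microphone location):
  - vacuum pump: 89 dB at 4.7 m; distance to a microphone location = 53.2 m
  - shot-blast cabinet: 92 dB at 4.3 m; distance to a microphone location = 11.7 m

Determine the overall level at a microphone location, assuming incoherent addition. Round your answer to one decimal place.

First find each source's level at the receiver (point-source: −20·log₁₀(r/r_ref)), then combine on an intensity basis.
vacuum pump: 89 − 20·log₁₀(53.2/4.7) = 89 − 21.08 = 67.92 dB.
shot-blast cabinet: 92 − 20·log₁₀(11.7/4.3) = 92 − 8.69 = 83.31 dB.
Σ 10^(L/10) = 2.203e+08 → L_total = 10·log₁₀(2.203e+08) = 83.43 dB.

83.4 dB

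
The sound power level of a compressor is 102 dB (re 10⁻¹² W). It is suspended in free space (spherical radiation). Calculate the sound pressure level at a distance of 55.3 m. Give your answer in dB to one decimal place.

L_p = L_w − 10·log₁₀(4π·r²) with r = 55.3 m.
4π·r² = 3.843e+04 m², 10·log₁₀ of that is 45.847 dB.
L_p = 102 − 45.847 = 56.15 dB.

56.2 dB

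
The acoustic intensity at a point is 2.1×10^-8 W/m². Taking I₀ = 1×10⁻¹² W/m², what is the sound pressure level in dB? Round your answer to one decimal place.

43.2 dB

I/I₀ = 2.1×10^-8/10⁻¹² = 2.1×10^4, and L = 10·log₁₀(I/I₀).
L = 10·(0.3222 + 4) = 43.22 dB.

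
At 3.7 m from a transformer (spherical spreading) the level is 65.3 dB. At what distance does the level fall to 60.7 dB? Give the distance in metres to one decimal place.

6.3 m

Point-source spreading drops the level by 20·log₁₀(r₂/r₁); inverting, r₂/r₁ = 10^(ΔL/20).
r₂ = 3.7·10^((65.3−60.7)/20) = 3.7·10^(4.6/20) = 6.28 m.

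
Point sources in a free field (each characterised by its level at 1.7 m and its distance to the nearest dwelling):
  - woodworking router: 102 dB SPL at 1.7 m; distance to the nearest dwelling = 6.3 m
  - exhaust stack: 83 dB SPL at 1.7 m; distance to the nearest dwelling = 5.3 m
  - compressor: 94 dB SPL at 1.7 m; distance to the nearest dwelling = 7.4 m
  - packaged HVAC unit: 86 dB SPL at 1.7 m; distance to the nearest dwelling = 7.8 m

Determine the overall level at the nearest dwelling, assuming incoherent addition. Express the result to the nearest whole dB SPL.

91 dB SPL

First find each source's level at the receiver (point-source: −20·log₁₀(r/r_ref)), then combine on an intensity basis.
woodworking router: 102 − 20·log₁₀(6.3/1.7) = 102 − 11.38 = 90.62 dB SPL.
exhaust stack: 83 − 20·log₁₀(5.3/1.7) = 83 − 9.88 = 73.12 dB SPL.
compressor: 94 − 20·log₁₀(7.4/1.7) = 94 − 12.78 = 81.22 dB SPL.
packaged HVAC unit: 86 − 20·log₁₀(7.8/1.7) = 86 − 13.23 = 72.77 dB SPL.
Σ 10^(L/10) = 1.326e+09 → L_total = 10·log₁₀(1.326e+09) = 91.23 dB SPL.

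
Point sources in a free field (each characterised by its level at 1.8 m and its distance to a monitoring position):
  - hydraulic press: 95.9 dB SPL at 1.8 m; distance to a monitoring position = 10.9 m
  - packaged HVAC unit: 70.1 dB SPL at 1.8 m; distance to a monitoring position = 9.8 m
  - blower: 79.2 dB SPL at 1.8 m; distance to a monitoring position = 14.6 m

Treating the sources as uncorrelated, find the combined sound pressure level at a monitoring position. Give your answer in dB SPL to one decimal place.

Apply inverse-square spreading to bring every level to the receiver, then sum 10^(L/10).
hydraulic press: 95.9 − 20·log₁₀(10.9/1.8) = 95.9 − 15.64 = 80.26 dB SPL.
packaged HVAC unit: 70.1 − 20·log₁₀(9.8/1.8) = 70.1 − 14.72 = 55.38 dB SPL.
blower: 79.2 − 20·log₁₀(14.6/1.8) = 79.2 − 18.18 = 61.02 dB SPL.
Σ 10^(L/10) = 1.077e+08 → L_total = 10·log₁₀(1.077e+08) = 80.32 dB SPL.

80.3 dB SPL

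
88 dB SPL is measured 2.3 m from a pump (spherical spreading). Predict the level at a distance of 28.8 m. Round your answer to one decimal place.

66.0 dB SPL

Spherical spreading from a point source gives a 20·log₁₀(r₂/r₁) drop.
L₂ = 88 − 20·log₁₀(28.8/2.3) = 88 − 21.953 = 66.05 dB SPL.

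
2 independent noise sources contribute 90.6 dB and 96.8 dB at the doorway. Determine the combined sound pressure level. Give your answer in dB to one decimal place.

97.7 dB

Incoherent sources combine by intensity addition: L_total = 10·log₁₀(Σ 10^(L_i/10)).
Σ 10^(L/10) = 10^(90.6/10) + 10^(96.8/10) = 5.934e+09.
L_total = 10·log₁₀(5.934e+09) = 97.73 dB.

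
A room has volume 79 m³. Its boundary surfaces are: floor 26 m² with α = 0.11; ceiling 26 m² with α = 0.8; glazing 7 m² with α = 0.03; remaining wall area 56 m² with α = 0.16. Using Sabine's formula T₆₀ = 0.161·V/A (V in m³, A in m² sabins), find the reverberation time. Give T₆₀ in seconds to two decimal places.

0.39 s

Summing Sᵢαᵢ: 26·0.11 + 26·0.8 + 7·0.03 + 56·0.16 = 32.83 m².
T₆₀ = 0.161 × 79 / 32.83 = 0.387 s.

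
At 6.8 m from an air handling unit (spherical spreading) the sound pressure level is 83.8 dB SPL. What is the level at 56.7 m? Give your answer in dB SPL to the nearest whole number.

65 dB SPL

Point-source attenuation: ΔL = 20·log₁₀(r₂/r₁) = 20·log₁₀(56.7/6.8) = 18.421 dB.
L₂ = 83.8 − 20·log₁₀(56.7/6.8) = 83.8 − 18.421 = 65.38 dB SPL.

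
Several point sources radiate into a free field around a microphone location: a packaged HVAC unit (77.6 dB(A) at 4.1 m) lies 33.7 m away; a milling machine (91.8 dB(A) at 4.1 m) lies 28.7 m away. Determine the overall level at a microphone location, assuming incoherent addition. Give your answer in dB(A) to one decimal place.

First find each source's level at the receiver (point-source: −20·log₁₀(r/r_ref)), then combine on an intensity basis.
packaged HVAC unit: 77.6 − 20·log₁₀(33.7/4.1) = 77.6 − 18.30 = 59.30 dB(A).
milling machine: 91.8 − 20·log₁₀(28.7/4.1) = 91.8 − 16.90 = 74.90 dB(A).
Σ 10^(L/10) = 3.174e+07 → L_total = 10·log₁₀(3.174e+07) = 75.02 dB(A).

75.0 dB(A)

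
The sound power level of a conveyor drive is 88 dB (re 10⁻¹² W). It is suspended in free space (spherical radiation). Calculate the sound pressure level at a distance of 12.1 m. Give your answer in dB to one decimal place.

55.4 dB

Free-field spherical radiation: L_p = L_w − 10·log₁₀(4π·r²), r = 12.1 m.
4π·r² = 1840 m², 10·log₁₀ of that is 32.648 dB.
L_p = 88 − 32.648 = 55.35 dB.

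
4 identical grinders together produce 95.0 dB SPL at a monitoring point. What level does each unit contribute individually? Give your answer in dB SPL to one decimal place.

89.0 dB SPL

For N identical incoherent sources L_total = L₁ + 10·log₁₀ N, so L₁ = 95.0 − 10·log₁₀(4) = 95.0 − 6.021.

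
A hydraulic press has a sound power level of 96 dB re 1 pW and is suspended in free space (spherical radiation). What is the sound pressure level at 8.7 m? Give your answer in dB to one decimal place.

66.2 dB

Free-field spherical radiation: L_p = L_w − 10·log₁₀(4π·r²), r = 8.7 m.
4π·r² = 951.1 m², 10·log₁₀ of that is 29.782 dB.
L_p = 96 − 29.782 = 66.22 dB.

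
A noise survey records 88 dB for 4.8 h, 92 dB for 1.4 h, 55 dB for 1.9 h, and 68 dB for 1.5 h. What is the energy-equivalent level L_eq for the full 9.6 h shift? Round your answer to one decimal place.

The energy average is taken in the linear domain: L_eq = 10·log₁₀[(Σ tᵢ·10^(Lᵢ/10))/T], T = 9.6 h.
Σ tᵢ·10^(Lᵢ/10) = 4.8·10^(88/10) + 1.4·10^(92/10) + 1.9·10^(55/10) + 1.5·10^(68/10) = 5.258e+09.
L_eq = 10·log₁₀(5.258e+09/9.6) = 87.39 dB.

87.4 dB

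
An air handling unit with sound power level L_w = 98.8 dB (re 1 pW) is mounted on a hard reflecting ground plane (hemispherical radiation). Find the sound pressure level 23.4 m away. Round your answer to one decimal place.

Free-field hemispherical radiation: L_p = L_w − 10·log₁₀(2π·r²), r = 23.4 m.
2π·r² = 3440 m², 10·log₁₀ of that is 35.366 dB.
L_p = 98.8 − 35.366 = 63.43 dB.

63.4 dB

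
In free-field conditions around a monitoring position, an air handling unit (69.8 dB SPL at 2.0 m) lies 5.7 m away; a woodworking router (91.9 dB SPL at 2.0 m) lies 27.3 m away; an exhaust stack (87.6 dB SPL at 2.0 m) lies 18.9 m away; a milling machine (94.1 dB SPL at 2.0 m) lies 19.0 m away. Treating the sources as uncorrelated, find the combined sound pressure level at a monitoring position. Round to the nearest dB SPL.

Apply inverse-square spreading to bring every level to the receiver, then sum 10^(L/10).
air handling unit: 69.8 − 20·log₁₀(5.7/2.0) = 69.8 − 9.10 = 60.70 dB SPL.
woodworking router: 91.9 − 20·log₁₀(27.3/2.0) = 91.9 − 22.70 = 69.20 dB SPL.
exhaust stack: 87.6 − 20·log₁₀(18.9/2.0) = 87.6 − 19.51 = 68.09 dB SPL.
milling machine: 94.1 − 20·log₁₀(19.0/2.0) = 94.1 − 19.55 = 74.55 dB SPL.
Σ 10^(L/10) = 4.441e+07 → L_total = 10·log₁₀(4.441e+07) = 76.48 dB SPL.

76 dB SPL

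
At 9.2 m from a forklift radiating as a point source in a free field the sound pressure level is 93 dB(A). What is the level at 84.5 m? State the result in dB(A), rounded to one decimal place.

73.7 dB(A)

For a point source, L₂ = L₁ − 20·log₁₀(r₂/r₁).
L₂ = 93 − 20·log₁₀(84.5/9.2) = 93 − 19.261 = 73.74 dB(A).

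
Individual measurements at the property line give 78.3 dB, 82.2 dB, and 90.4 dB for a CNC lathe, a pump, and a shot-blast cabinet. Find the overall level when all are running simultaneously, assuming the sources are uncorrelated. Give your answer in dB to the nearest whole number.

For uncorrelated sources the intensities add, so convert each level to linear form, sum, and take 10·log₁₀ of the total.
Σ 10^(L/10) = 10^(78.3/10) + 10^(82.2/10) + 10^(90.4/10) = 1.330e+09.
L_total = 10·log₁₀(1.330e+09) = 91.24 dB.

91 dB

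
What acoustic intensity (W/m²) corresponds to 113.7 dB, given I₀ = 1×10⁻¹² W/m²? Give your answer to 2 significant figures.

0.23 W/m²

L = 10·log₁₀(I/I₀) ⇒ I = I₀·10^(L/10) = 10⁻¹² × 10^11.37.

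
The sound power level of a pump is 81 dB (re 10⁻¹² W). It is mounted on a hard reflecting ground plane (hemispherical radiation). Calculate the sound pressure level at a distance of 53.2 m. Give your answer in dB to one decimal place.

Free-field hemispherical radiation: L_p = L_w − 10·log₁₀(2π·r²), r = 53.2 m.
2π·r² = 1.778e+04 m², 10·log₁₀ of that is 42.500 dB.
L_p = 81 − 42.500 = 38.50 dB.

38.5 dB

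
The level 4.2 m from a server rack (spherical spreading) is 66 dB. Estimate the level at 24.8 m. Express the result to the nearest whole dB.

51 dB

Spherical spreading from a point source gives a 20·log₁₀(r₂/r₁) drop.
L₂ = 66 − 20·log₁₀(24.8/4.2) = 66 − 15.424 = 50.58 dB.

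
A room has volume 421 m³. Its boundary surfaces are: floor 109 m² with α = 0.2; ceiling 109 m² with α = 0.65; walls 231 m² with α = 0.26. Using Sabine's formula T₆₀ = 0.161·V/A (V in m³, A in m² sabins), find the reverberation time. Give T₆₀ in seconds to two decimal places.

0.44 s

A = Σ Sᵢαᵢ = 109·0.2 + 109·0.65 + 231·0.26 = 152.71 m².
T₆₀ = 0.161 × 421 / 152.71 = 0.444 s.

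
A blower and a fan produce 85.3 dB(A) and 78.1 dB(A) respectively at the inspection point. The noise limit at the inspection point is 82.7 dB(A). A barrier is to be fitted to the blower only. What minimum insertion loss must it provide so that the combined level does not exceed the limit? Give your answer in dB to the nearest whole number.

4 dB

The untreated sources together contribute 10^(78.1/10) = 6.457e+07, i.e. 78.10 dB(A).
The limit corresponds to 10^(82.7/10) = 1.862e+08; subtracting the fixed part leaves 1.216e+08 for the blower, i.e. 80.85 dB(A).
So the blower must be reduced from 85.3 to 80.85 dB(A): IL = 4.45 dB.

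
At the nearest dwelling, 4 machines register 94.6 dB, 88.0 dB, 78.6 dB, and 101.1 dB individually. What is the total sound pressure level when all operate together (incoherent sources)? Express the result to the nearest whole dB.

102 dB

For uncorrelated sources the intensities add, so convert each level to linear form, sum, and take 10·log₁₀ of the total.
Σ 10^(L/10) = 10^(94.6/10) + 10^(88.0/10) + 10^(78.6/10) + 10^(101.1/10) = 1.647e+10.
L_total = 10·log₁₀(1.647e+10) = 102.17 dB.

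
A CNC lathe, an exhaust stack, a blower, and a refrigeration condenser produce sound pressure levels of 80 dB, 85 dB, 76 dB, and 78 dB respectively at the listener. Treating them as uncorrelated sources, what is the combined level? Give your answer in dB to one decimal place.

Incoherent sources combine by intensity addition: L_total = 10·log₁₀(Σ 10^(L_i/10)).
Σ 10^(L/10) = 10^(80/10) + 10^(85/10) + 10^(76/10) + 10^(78/10) = 5.191e+08.
L_total = 10·log₁₀(5.191e+08) = 87.15 dB.

87.2 dB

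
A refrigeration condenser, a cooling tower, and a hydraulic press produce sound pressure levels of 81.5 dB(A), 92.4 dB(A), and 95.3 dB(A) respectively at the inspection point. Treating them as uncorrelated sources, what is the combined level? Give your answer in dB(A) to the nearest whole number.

97 dB(A)

For uncorrelated sources the intensities add, so convert each level to linear form, sum, and take 10·log₁₀ of the total.
Σ 10^(L/10) = 10^(81.5/10) + 10^(92.4/10) + 10^(95.3/10) = 5.267e+09.
L_total = 10·log₁₀(5.267e+09) = 97.22 dB(A).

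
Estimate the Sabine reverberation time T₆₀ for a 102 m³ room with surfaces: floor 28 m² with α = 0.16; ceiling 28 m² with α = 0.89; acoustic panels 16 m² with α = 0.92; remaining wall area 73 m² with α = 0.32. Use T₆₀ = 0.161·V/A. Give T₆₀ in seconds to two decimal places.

0.24 s

A = Σ Sᵢαᵢ = 28·0.16 + 28·0.89 + 16·0.92 + 73·0.32 = 67.48 m².
T₆₀ = 0.161·V/A = 0.161·102/67.48 = 0.243 s.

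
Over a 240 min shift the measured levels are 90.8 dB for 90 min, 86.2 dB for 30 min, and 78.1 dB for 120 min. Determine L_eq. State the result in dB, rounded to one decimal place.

87.3 dB

Weight each interval's intensity by its duration and average over T = 240 min:
Σ tᵢ·10^(Lᵢ/10) = 90·10^(90.8/10) + 30·10^(86.2/10) + 120·10^(78.1/10) = 1.285e+11.
L_eq = 10·log₁₀(1.285e+11/240) = 87.29 dB.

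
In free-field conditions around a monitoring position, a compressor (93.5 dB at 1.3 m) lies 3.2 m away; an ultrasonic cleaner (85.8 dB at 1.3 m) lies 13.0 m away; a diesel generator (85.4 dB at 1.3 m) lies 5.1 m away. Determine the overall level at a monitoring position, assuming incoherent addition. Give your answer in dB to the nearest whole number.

First find each source's level at the receiver (point-source: −20·log₁₀(r/r_ref)), then combine on an intensity basis.
compressor: 93.5 − 20·log₁₀(3.2/1.3) = 93.5 − 7.82 = 85.68 dB.
ultrasonic cleaner: 85.8 − 20·log₁₀(13.0/1.3) = 85.8 − 20.00 = 65.80 dB.
diesel generator: 85.4 − 20·log₁₀(5.1/1.3) = 85.4 − 11.87 = 73.53 dB.
Σ 10^(L/10) = 3.958e+08 → L_total = 10·log₁₀(3.958e+08) = 85.97 dB.

86 dB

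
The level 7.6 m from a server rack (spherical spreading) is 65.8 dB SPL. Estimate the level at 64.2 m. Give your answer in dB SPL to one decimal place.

Spherical spreading from a point source gives a 20·log₁₀(r₂/r₁) drop.
L₂ = 65.8 − 20·log₁₀(64.2/7.6) = 65.8 − 18.534 = 47.27 dB SPL.

47.3 dB SPL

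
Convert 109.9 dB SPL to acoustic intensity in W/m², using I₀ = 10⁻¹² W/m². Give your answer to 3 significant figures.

L = 10·log₁₀(I/I₀) ⇒ I = I₀·10^(L/10) = 10⁻¹² × 10^10.99.

0.0977 W/m²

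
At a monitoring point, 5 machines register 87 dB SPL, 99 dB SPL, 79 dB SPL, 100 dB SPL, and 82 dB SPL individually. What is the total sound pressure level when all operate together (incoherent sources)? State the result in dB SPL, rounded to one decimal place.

102.7 dB SPL

Incoherent sources combine by intensity addition: L_total = 10·log₁₀(Σ 10^(L_i/10)).
Σ 10^(L/10) = 10^(87/10) + 10^(99/10) + 10^(79/10) + 10^(100/10) + 10^(82/10) = 1.868e+10.
L_total = 10·log₁₀(1.868e+10) = 102.71 dB SPL.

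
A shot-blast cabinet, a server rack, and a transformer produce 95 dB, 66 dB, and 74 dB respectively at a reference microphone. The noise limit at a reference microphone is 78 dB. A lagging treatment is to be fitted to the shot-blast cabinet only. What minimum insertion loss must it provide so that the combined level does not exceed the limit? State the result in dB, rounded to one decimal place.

Everything except the shot-blast cabinet sums to 10^(66/10) + 10^(74/10) = 2.910e+07 in linear terms, 74.64 dB.
The limit corresponds to 10^(78/10) = 6.310e+07; subtracting the fixed part leaves 3.400e+07 for the shot-blast cabinet, i.e. 75.31 dB.
Required insertion loss = 95 − 75.31 = 19.69 dB.

19.7 dB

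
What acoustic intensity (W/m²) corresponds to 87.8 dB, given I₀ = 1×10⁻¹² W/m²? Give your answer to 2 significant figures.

L = 10·log₁₀(I/I₀) ⇒ I = I₀·10^(L/10) = 10⁻¹² × 10^8.78.

0.00060 W/m²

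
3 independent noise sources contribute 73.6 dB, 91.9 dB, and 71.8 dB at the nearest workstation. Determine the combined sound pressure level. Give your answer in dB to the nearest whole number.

92 dB

Incoherent sources combine by intensity addition: L_total = 10·log₁₀(Σ 10^(L_i/10)).
Σ 10^(L/10) = 10^(73.6/10) + 10^(91.9/10) + 10^(71.8/10) = 1.587e+09.
L_total = 10·log₁₀(1.587e+09) = 92.01 dB.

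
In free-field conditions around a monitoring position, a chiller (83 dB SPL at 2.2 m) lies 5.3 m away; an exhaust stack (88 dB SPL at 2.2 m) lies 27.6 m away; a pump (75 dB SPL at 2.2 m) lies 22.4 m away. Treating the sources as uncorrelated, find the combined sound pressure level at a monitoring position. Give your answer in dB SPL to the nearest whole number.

First find each source's level at the receiver (point-source: −20·log₁₀(r/r_ref)), then combine on an intensity basis.
chiller: 83 − 20·log₁₀(5.3/2.2) = 83 − 7.64 = 75.36 dB SPL.
exhaust stack: 88 − 20·log₁₀(27.6/2.2) = 88 − 21.97 = 66.03 dB SPL.
pump: 75 − 20·log₁₀(22.4/2.2) = 75 − 20.16 = 54.84 dB SPL.
Σ 10^(L/10) = 3.869e+07 → L_total = 10·log₁₀(3.869e+07) = 75.88 dB SPL.

76 dB SPL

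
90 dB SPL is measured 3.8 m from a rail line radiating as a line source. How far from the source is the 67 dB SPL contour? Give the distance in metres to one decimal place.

758.2 m

For a line source L₁ − L₂ = 10·log₁₀(r₂/r₁), so r₂ = r₁·10^((L₁−L₂)/10).
r₂ = 3.8·10^((90−67)/10) = 3.8·10^(23.0/10) = 758.20 m.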